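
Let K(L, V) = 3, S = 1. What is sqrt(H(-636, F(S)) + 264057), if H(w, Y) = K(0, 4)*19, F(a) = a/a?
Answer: 3*sqrt(29346) ≈ 513.92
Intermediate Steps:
F(a) = 1
H(w, Y) = 57 (H(w, Y) = 3*19 = 57)
sqrt(H(-636, F(S)) + 264057) = sqrt(57 + 264057) = sqrt(264114) = 3*sqrt(29346)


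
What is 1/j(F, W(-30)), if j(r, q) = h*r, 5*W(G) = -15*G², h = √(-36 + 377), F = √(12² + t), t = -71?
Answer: √24893/24893 ≈ 0.0063381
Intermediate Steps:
F = √73 (F = √(12² - 71) = √(144 - 71) = √73 ≈ 8.5440)
h = √341 ≈ 18.466
W(G) = -3*G² (W(G) = (-15*G²)/5 = -3*G²)
j(r, q) = r*√341 (j(r, q) = √341*r = r*√341)
1/j(F, W(-30)) = 1/(√73*√341) = 1/(√24893) = √24893/24893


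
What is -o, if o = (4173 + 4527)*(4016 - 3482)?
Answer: -4645800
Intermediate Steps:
o = 4645800 (o = 8700*534 = 4645800)
-o = -1*4645800 = -4645800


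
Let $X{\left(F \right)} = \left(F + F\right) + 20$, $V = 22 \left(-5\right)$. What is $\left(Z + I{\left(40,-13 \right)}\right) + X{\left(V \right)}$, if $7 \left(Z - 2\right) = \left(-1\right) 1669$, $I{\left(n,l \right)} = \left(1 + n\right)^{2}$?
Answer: $\frac{8712}{7} \approx 1244.6$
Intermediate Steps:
$V = -110$
$X{\left(F \right)} = 20 + 2 F$ ($X{\left(F \right)} = 2 F + 20 = 20 + 2 F$)
$Z = - \frac{1655}{7}$ ($Z = 2 + \frac{\left(-1\right) 1669}{7} = 2 + \frac{1}{7} \left(-1669\right) = 2 - \frac{1669}{7} = - \frac{1655}{7} \approx -236.43$)
$\left(Z + I{\left(40,-13 \right)}\right) + X{\left(V \right)} = \left(- \frac{1655}{7} + \left(1 + 40\right)^{2}\right) + \left(20 + 2 \left(-110\right)\right) = \left(- \frac{1655}{7} + 41^{2}\right) + \left(20 - 220\right) = \left(- \frac{1655}{7} + 1681\right) - 200 = \frac{10112}{7} - 200 = \frac{8712}{7}$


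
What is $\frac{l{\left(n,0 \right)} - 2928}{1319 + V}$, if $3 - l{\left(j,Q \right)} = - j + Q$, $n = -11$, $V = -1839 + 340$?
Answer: $\frac{734}{45} \approx 16.311$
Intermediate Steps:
$V = -1499$
$l{\left(j,Q \right)} = 3 + j - Q$ ($l{\left(j,Q \right)} = 3 - \left(- j + Q\right) = 3 - \left(Q - j\right) = 3 + j - Q$)
$\frac{l{\left(n,0 \right)} - 2928}{1319 + V} = \frac{\left(3 - 11 - 0\right) - 2928}{1319 - 1499} = \frac{\left(3 - 11 + 0\right) - 2928}{-180} = \left(-8 - 2928\right) \left(- \frac{1}{180}\right) = \left(-2936\right) \left(- \frac{1}{180}\right) = \frac{734}{45}$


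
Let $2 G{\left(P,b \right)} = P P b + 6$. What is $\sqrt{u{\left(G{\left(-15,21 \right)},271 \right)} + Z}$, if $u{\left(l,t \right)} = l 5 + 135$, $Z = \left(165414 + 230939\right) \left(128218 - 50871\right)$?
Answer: $\frac{\sqrt{122626909814}}{2} \approx 1.7509 \cdot 10^{5}$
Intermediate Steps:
$Z = 30656715491$ ($Z = 396353 \cdot 77347 = 30656715491$)
$G{\left(P,b \right)} = 3 + \frac{b P^{2}}{2}$ ($G{\left(P,b \right)} = \frac{P P b + 6}{2} = \frac{P^{2} b + 6}{2} = \frac{b P^{2} + 6}{2} = \frac{6 + b P^{2}}{2} = 3 + \frac{b P^{2}}{2}$)
$u{\left(l,t \right)} = 135 + 5 l$ ($u{\left(l,t \right)} = 5 l + 135 = 135 + 5 l$)
$\sqrt{u{\left(G{\left(-15,21 \right)},271 \right)} + Z} = \sqrt{\left(135 + 5 \left(3 + \frac{1}{2} \cdot 21 \left(-15\right)^{2}\right)\right) + 30656715491} = \sqrt{\left(135 + 5 \left(3 + \frac{1}{2} \cdot 21 \cdot 225\right)\right) + 30656715491} = \sqrt{\left(135 + 5 \left(3 + \frac{4725}{2}\right)\right) + 30656715491} = \sqrt{\left(135 + 5 \cdot \frac{4731}{2}\right) + 30656715491} = \sqrt{\left(135 + \frac{23655}{2}\right) + 30656715491} = \sqrt{\frac{23925}{2} + 30656715491} = \sqrt{\frac{61313454907}{2}} = \frac{\sqrt{122626909814}}{2}$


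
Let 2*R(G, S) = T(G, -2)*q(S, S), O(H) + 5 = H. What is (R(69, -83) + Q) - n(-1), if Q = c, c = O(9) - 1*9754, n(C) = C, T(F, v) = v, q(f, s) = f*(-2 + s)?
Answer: -16804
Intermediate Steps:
O(H) = -5 + H
R(G, S) = -S*(-2 + S) (R(G, S) = (-2*S*(-2 + S))/2 = -S*(-2 + S))
c = -9750 (c = (-5 + 9) - 1*9754 = 4 - 9754 = -9750)
Q = -9750
(R(69, -83) + Q) - n(-1) = (-83*(2 - 1*(-83)) - 9750) - 1*(-1) = (-83*(2 + 83) - 9750) + 1 = (-83*85 - 9750) + 1 = (-7055 - 9750) + 1 = -16805 + 1 = -16804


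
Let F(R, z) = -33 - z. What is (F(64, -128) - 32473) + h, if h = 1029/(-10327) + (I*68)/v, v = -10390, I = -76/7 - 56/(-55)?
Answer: -668761017612641/20654774525 ≈ -32378.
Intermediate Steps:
I = -3788/385 (I = -76*⅐ - 56*(-1/55) = -76/7 + 56/55 = -3788/385 ≈ -9.8390)
h = -728042191/20654774525 (h = 1029/(-10327) - 3788/385*68/(-10390) = 1029*(-1/10327) - 257584/385*(-1/10390) = -1029/10327 + 128792/2000075 = -728042191/20654774525 ≈ -0.035248)
(F(64, -128) - 32473) + h = ((-33 - 1*(-128)) - 32473) - 728042191/20654774525 = ((-33 + 128) - 32473) - 728042191/20654774525 = (95 - 32473) - 728042191/20654774525 = -32378 - 728042191/20654774525 = -668761017612641/20654774525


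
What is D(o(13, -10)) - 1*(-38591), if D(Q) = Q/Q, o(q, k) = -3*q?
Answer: 38592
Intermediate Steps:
D(Q) = 1
D(o(13, -10)) - 1*(-38591) = 1 - 1*(-38591) = 1 + 38591 = 38592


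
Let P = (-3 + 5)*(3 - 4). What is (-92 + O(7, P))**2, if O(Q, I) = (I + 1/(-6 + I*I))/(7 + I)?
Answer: 34225/4 ≈ 8556.3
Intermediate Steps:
P = -2 (P = 2*(-1) = -2)
O(Q, I) = (I + 1/(-6 + I**2))/(7 + I)
(-92 + O(7, P))**2 = (-92 + (1 + (-2)**3 - 6*(-2))/(-42 + (-2)**3 - 6*(-2) + 7*(-2)**2))**2 = (-92 + (1 - 8 + 12)/(-42 - 8 + 12 + 7*4))**2 = (-92 + 5/(-42 - 8 + 12 + 28))**2 = (-92 + 5/(-10))**2 = (-92 - 1/10*5)**2 = (-92 - 1/2)**2 = (-185/2)**2 = 34225/4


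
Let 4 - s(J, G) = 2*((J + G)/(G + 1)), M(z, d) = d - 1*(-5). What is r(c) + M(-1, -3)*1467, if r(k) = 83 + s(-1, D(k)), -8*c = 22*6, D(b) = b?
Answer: 93581/31 ≈ 3018.7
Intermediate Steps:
M(z, d) = 5 + d (M(z, d) = d + 5 = 5 + d)
s(J, G) = 4 - 2*(G + J)/(1 + G) (s(J, G) = 4 - 2*(J + G)/(G + 1) = 4 - 2*(G + J)/(1 + G))
c = -33/2 (c = -11*6/4 = -⅛*132 = -33/2 ≈ -16.500)
r(k) = 83 + 2*(3 + k)/(1 + k) (r(k) = 83 + 2*(2 + k - 1*(-1))/(1 + k) = 83 + 2*(2 + k + 1)/(1 + k) = 83 + 2*(3 + k)/(1 + k))
r(c) + M(-1, -3)*1467 = (89 + 85*(-33/2))/(1 - 33/2) + (5 - 3)*1467 = (89 - 2805/2)/(-31/2) + 2*1467 = -2/31*(-2627/2) + 2934 = 2627/31 + 2934 = 93581/31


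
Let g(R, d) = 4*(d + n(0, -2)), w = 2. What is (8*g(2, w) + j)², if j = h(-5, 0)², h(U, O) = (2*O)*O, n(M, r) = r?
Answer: 0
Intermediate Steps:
g(R, d) = -8 + 4*d (g(R, d) = 4*(d - 2) = 4*(-2 + d) = -8 + 4*d)
h(U, O) = 2*O²
j = 0 (j = (2*0²)² = (2*0)² = 0² = 0)
(8*g(2, w) + j)² = (8*(-8 + 4*2) + 0)² = (8*(-8 + 8) + 0)² = (8*0 + 0)² = (0 + 0)² = 0² = 0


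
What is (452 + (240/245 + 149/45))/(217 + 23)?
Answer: 1006121/529200 ≈ 1.9012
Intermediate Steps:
(452 + (240/245 + 149/45))/(217 + 23) = (452 + (240*(1/245) + 149*(1/45)))/240 = (452 + (48/49 + 149/45))*(1/240) = (452 + 9461/2205)*(1/240) = (1006121/2205)*(1/240) = 1006121/529200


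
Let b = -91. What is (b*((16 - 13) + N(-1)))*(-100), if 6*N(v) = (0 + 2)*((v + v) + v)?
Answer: 18200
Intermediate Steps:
N(v) = v (N(v) = ((0 + 2)*((v + v) + v))/6 = (2*(2*v + v))/6 = (2*(3*v))/6 = (6*v)/6 = v)
(b*((16 - 13) + N(-1)))*(-100) = -91*((16 - 13) - 1)*(-100) = -91*(3 - 1)*(-100) = -91*2*(-100) = -182*(-100) = 18200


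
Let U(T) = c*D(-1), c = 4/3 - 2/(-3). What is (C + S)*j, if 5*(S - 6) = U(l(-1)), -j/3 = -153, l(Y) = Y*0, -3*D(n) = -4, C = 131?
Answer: 315639/5 ≈ 63128.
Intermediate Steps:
D(n) = 4/3 (D(n) = -⅓*(-4) = 4/3)
c = 2 (c = 4*(⅓) - 2*(-⅓) = 4/3 + ⅔ = 2)
l(Y) = 0
j = 459 (j = -3*(-153) = 459)
U(T) = 8/3 (U(T) = 2*(4/3) = 8/3)
S = 98/15 (S = 6 + (⅕)*(8/3) = 6 + 8/15 = 98/15 ≈ 6.5333)
(C + S)*j = (131 + 98/15)*459 = (2063/15)*459 = 315639/5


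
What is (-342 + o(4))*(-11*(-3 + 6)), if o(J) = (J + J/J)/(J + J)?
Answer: 90123/8 ≈ 11265.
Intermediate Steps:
o(J) = (1 + J)/(2*J) (o(J) = (J + 1)/((2*J)) = (1 + J)*(1/(2*J)) = (1 + J)/(2*J))
(-342 + o(4))*(-11*(-3 + 6)) = (-342 + (1/2)*(1 + 4)/4)*(-11*(-3 + 6)) = (-342 + (1/2)*(1/4)*5)*(-11*3) = (-342 + 5/8)*(-33) = -2731/8*(-33) = 90123/8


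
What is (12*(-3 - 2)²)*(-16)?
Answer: -4800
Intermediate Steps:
(12*(-3 - 2)²)*(-16) = (12*(-5)²)*(-16) = (12*25)*(-16) = 300*(-16) = -4800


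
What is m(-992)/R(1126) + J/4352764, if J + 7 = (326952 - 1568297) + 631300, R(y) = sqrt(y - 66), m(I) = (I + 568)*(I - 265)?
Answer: -152513/1088191 + 5028*sqrt(265)/5 ≈ 16370.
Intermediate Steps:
m(I) = (-265 + I)*(568 + I) (m(I) = (568 + I)*(-265 + I) = (-265 + I)*(568 + I))
R(y) = sqrt(-66 + y)
J = -610052 (J = -7 + ((326952 - 1568297) + 631300) = -7 + (-1241345 + 631300) = -7 - 610045 = -610052)
m(-992)/R(1126) + J/4352764 = (-150520 + (-992)**2 + 303*(-992))/(sqrt(-66 + 1126)) - 610052/4352764 = (-150520 + 984064 - 300576)/(sqrt(1060)) - 610052*1/4352764 = 532968/((2*sqrt(265))) - 152513/1088191 = 532968*(sqrt(265)/530) - 152513/1088191 = 5028*sqrt(265)/5 - 152513/1088191 = -152513/1088191 + 5028*sqrt(265)/5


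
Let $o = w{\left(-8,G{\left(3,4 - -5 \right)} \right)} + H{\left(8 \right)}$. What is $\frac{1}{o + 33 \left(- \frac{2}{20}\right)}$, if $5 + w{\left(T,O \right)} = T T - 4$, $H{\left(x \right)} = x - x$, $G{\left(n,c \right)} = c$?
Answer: $\frac{10}{517} \approx 0.019342$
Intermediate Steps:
$H{\left(x \right)} = 0$
$w{\left(T,O \right)} = -9 + T^{2}$ ($w{\left(T,O \right)} = -5 + \left(T T - 4\right) = -5 + \left(T^{2} - 4\right) = -5 + \left(-4 + T^{2}\right) = -9 + T^{2}$)
$o = 55$ ($o = \left(-9 + \left(-8\right)^{2}\right) + 0 = \left(-9 + 64\right) + 0 = 55 + 0 = 55$)
$\frac{1}{o + 33 \left(- \frac{2}{20}\right)} = \frac{1}{55 + 33 \left(- \frac{2}{20}\right)} = \frac{1}{55 + 33 \left(\left(-2\right) \frac{1}{20}\right)} = \frac{1}{55 + 33 \left(- \frac{1}{10}\right)} = \frac{1}{55 - \frac{33}{10}} = \frac{1}{\frac{517}{10}} = \frac{10}{517}$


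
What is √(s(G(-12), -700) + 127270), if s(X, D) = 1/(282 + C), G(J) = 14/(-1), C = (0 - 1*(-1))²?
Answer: √10192927313/283 ≈ 356.75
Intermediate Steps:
C = 1 (C = (0 + 1)² = 1² = 1)
G(J) = -14 (G(J) = 14*(-1) = -14)
s(X, D) = 1/283 (s(X, D) = 1/(282 + 1) = 1/283)
√(s(G(-12), -700) + 127270) = √(1/283 + 127270) = √(36017411/283) = √10192927313/283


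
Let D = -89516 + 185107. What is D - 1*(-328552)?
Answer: 424143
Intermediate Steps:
D = 95591
D - 1*(-328552) = 95591 - 1*(-328552) = 95591 + 328552 = 424143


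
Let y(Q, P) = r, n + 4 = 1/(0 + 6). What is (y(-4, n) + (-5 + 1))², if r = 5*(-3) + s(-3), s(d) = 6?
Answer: 169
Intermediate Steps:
n = -23/6 (n = -4 + 1/(0 + 6) = -4 + 1/6 = -4 + 1*(⅙) = -4 + ⅙ = -23/6 ≈ -3.8333)
r = -9 (r = 5*(-3) + 6 = -15 + 6 = -9)
y(Q, P) = -9
(y(-4, n) + (-5 + 1))² = (-9 + (-5 + 1))² = (-9 - 4)² = (-13)² = 169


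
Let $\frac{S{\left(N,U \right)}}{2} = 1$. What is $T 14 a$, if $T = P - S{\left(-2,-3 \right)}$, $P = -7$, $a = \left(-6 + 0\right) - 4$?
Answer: $1260$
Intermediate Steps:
$S{\left(N,U \right)} = 2$ ($S{\left(N,U \right)} = 2 \cdot 1 = 2$)
$a = -10$ ($a = -6 - 4 = -10$)
$T = -9$ ($T = -7 - 2 = -9$)
$T 14 a = \left(-9\right) 14 \left(-10\right) = \left(-126\right) \left(-10\right) = 1260$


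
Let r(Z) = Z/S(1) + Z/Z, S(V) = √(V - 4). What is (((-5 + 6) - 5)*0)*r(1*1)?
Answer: 0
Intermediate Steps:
S(V) = √(-4 + V)
r(Z) = 1 - I*Z*√3/3 (r(Z) = Z/(√(-4 + 1)) + Z/Z = Z/(√(-3)) + 1 = Z/((I*√3)) + 1 = Z*(-I*√3/3) + 1 = -I*Z*√3/3 + 1 = 1 - I*Z*√3/3)
(((-5 + 6) - 5)*0)*r(1*1) = (((-5 + 6) - 5)*0)*(1 - I*1*1*√3/3) = ((1 - 5)*0)*(1 - ⅓*I*1*√3) = (-4*0)*(1 - I*√3/3) = 0*(1 - I*√3/3) = 0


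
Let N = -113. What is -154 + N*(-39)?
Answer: 4253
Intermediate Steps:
-154 + N*(-39) = -154 - 113*(-39) = -154 + 4407 = 4253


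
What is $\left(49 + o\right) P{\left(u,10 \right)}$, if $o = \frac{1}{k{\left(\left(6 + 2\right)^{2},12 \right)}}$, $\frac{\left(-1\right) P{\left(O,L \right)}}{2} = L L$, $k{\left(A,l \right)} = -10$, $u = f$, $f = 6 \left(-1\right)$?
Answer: $-9780$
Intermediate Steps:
$f = -6$
$u = -6$
$P{\left(O,L \right)} = - 2 L^{2}$ ($P{\left(O,L \right)} = - 2 L L = - 2 L^{2}$)
$o = - \frac{1}{10}$ ($o = \frac{1}{-10} = - \frac{1}{10} \approx -0.1$)
$\left(49 + o\right) P{\left(u,10 \right)} = \left(49 - \frac{1}{10}\right) \left(- 2 \cdot 10^{2}\right) = \frac{489 \left(\left(-2\right) 100\right)}{10} = \frac{489}{10} \left(-200\right) = -9780$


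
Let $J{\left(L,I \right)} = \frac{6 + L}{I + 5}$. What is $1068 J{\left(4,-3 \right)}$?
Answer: $5340$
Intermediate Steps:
$J{\left(L,I \right)} = \frac{6 + L}{5 + I}$
$1068 J{\left(4,-3 \right)} = 1068 \frac{6 + 4}{5 - 3} = 1068 \cdot \frac{1}{2} \cdot 10 = 1068 \cdot 5 = 5340$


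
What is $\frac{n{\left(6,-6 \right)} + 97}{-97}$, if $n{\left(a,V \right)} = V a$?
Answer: $- \frac{61}{97} \approx -0.62887$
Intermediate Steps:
$\frac{n{\left(6,-6 \right)} + 97}{-97} = \frac{\left(-6\right) 6 + 97}{-97} = - \frac{-36 + 97}{97} = \left(- \frac{1}{97}\right) 61 = - \frac{61}{97}$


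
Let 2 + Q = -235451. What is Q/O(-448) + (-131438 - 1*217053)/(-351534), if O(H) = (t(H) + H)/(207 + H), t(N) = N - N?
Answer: -9973674993707/78743616 ≈ -1.2666e+5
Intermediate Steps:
Q = -235453 (Q = -2 - 235451 = -235453)
t(N) = 0
O(H) = H/(207 + H) (O(H) = (0 + H)/(207 + H) = H/(207 + H))
Q/O(-448) + (-131438 - 1*217053)/(-351534) = -235453/((-448/(207 - 448))) + (-131438 - 1*217053)/(-351534) = -235453/((-448/(-241))) + (-131438 - 217053)*(-1/351534) = -235453/((-448*(-1/241))) - 348491*(-1/351534) = -235453/448/241 + 348491/351534 = -235453*241/448 + 348491/351534 = -56744173/448 + 348491/351534 = -9973674993707/78743616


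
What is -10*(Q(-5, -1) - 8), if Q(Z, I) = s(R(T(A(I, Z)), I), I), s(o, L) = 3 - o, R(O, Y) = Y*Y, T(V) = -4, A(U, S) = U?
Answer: 60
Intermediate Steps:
R(O, Y) = Y²
Q(Z, I) = 3 - I²
-10*(Q(-5, -1) - 8) = -10*((3 - 1*(-1)²) - 8) = -10*((3 - 1*1) - 8) = -10*((3 - 1) - 8) = -10*(2 - 8) = -10*(-6) = 60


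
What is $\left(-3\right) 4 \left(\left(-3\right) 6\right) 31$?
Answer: $6696$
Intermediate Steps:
$\left(-3\right) 4 \left(\left(-3\right) 6\right) 31 = \left(-12\right) \left(-18\right) 31 = 216 \cdot 31 = 6696$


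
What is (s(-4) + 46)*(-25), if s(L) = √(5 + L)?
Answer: -1175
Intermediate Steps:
(s(-4) + 46)*(-25) = (√(5 - 4) + 46)*(-25) = (√1 + 46)*(-25) = (1 + 46)*(-25) = 47*(-25) = -1175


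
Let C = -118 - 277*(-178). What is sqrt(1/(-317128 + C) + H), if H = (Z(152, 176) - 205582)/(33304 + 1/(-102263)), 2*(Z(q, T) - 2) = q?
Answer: 3*I*sqrt(142733726153461440887906110865)/456270598425470 ≈ 2.4841*I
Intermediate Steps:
C = 49188 (C = -118 + 49306 = 49188)
Z(q, T) = 2 + q/2
H = -21015455552/3405766951 (H = ((2 + (1/2)*152) - 205582)/(33304 + 1/(-102263)) = ((2 + 76) - 205582)/(33304 - 1/102263) = (78 - 205582)/(3405766951/102263) = -205504*102263/3405766951 = -21015455552/3405766951 ≈ -6.1705)
sqrt(1/(-317128 + C) + H) = sqrt(1/(-317128 + 49188) - 21015455552/3405766951) = sqrt(1/(-267940) - 21015455552/3405766951) = sqrt(-1/267940 - 21015455552/3405766951) = sqrt(-5630884566369831/912541196850940) = 3*I*sqrt(142733726153461440887906110865)/456270598425470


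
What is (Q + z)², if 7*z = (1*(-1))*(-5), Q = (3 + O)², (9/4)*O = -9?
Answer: 144/49 ≈ 2.9388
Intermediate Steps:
O = -4 (O = (4/9)*(-9) = -4)
Q = 1 (Q = (3 - 4)² = (-1)² = 1)
z = 5/7 (z = ((1*(-1))*(-5))/7 = (-1*(-5))/7 = (⅐)*5 = 5/7 ≈ 0.71429)
(Q + z)² = (1 + 5/7)² = (12/7)² = 144/49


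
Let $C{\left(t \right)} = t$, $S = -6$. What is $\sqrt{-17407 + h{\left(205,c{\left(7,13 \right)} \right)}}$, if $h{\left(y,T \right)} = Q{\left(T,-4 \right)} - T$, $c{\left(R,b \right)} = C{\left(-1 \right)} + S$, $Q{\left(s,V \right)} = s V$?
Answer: $2 i \sqrt{4343} \approx 131.8 i$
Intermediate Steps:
$Q{\left(s,V \right)} = V s$
$c{\left(R,b \right)} = -7$ ($c{\left(R,b \right)} = -1 - 6 = -7$)
$h{\left(y,T \right)} = - 5 T$ ($h{\left(y,T \right)} = - 4 T - T = - 5 T$)
$\sqrt{-17407 + h{\left(205,c{\left(7,13 \right)} \right)}} = \sqrt{-17407 - -35} = \sqrt{-17407 + 35} = \sqrt{-17372} = 2 i \sqrt{4343}$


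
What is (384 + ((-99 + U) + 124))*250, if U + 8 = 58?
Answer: 114750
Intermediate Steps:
U = 50 (U = -8 + 58 = 50)
(384 + ((-99 + U) + 124))*250 = (384 + ((-99 + 50) + 124))*250 = (384 + (-49 + 124))*250 = (384 + 75)*250 = 459*250 = 114750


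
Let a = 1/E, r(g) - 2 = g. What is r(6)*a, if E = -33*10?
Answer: -4/165 ≈ -0.024242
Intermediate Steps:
r(g) = 2 + g
E = -330
a = -1/330 (a = 1/(-330) = -1/330 ≈ -0.0030303)
r(6)*a = (2 + 6)*(-1/330) = 8*(-1/330) = -4/165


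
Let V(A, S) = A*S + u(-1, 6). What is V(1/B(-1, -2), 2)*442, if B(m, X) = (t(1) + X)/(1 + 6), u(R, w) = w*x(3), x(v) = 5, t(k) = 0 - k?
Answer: 33592/3 ≈ 11197.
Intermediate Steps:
t(k) = -k
u(R, w) = 5*w (u(R, w) = w*5 = 5*w)
B(m, X) = -⅐ + X/7 (B(m, X) = (-1*1 + X)/(1 + 6) = (-1 + X)/7 = (-1 + X)*(⅐) = -⅐ + X/7)
V(A, S) = 30 + A*S (V(A, S) = A*S + 5*6 = A*S + 30 = 30 + A*S)
V(1/B(-1, -2), 2)*442 = (30 + 2/(-⅐ + (⅐)*(-2)))*442 = (30 + 2/(-⅐ - 2/7))*442 = (30 + 2/(-3/7))*442 = (30 - 7/3*2)*442 = (30 - 14/3)*442 = (76/3)*442 = 33592/3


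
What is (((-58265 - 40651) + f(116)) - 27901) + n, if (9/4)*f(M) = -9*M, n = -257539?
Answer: -384820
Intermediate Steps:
f(M) = -4*M (f(M) = 4*(-9*M)/9 = -4*M)
(((-58265 - 40651) + f(116)) - 27901) + n = (((-58265 - 40651) - 4*116) - 27901) - 257539 = ((-98916 - 464) - 27901) - 257539 = (-99380 - 27901) - 257539 = -127281 - 257539 = -384820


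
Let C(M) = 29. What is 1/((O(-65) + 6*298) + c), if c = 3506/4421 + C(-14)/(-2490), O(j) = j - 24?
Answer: 11008290/18711686441 ≈ 0.00058831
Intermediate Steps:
O(j) = -24 + j
c = 8601731/11008290 (c = 3506/4421 + 29/(-2490) = 3506*(1/4421) + 29*(-1/2490) = 3506/4421 - 29/2490 = 8601731/11008290 ≈ 0.78139)
1/((O(-65) + 6*298) + c) = 1/(((-24 - 65) + 6*298) + 8601731/11008290) = 1/((-89 + 1788) + 8601731/11008290) = 1/(1699 + 8601731/11008290) = 1/(18711686441/11008290) = 11008290/18711686441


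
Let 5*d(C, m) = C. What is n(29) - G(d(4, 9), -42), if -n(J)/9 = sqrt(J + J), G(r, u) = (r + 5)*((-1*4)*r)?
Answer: 464/25 - 9*sqrt(58) ≈ -49.982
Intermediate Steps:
d(C, m) = C/5
G(r, u) = -4*r*(5 + r) (G(r, u) = (5 + r)*(-4*r) = -4*r*(5 + r))
n(J) = -9*sqrt(2)*sqrt(J) (n(J) = -9*sqrt(J + J) = -9*sqrt(2)*sqrt(J))
n(29) - G(d(4, 9), -42) = -9*sqrt(2)*sqrt(29) - (-4)*(1/5)*4*(5 + (1/5)*4) = -9*sqrt(58) - (-4)*4*(5 + 4/5)/5 = -9*sqrt(58) - (-4)*4*29/(5*5) = -9*sqrt(58) - 1*(-464/25) = -9*sqrt(58) + 464/25 = 464/25 - 9*sqrt(58)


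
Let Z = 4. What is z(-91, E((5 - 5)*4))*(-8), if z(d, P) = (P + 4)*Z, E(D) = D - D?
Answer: -128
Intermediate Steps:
E(D) = 0
z(d, P) = 16 + 4*P (z(d, P) = (P + 4)*4 = (4 + P)*4 = 16 + 4*P)
z(-91, E((5 - 5)*4))*(-8) = (16 + 4*0)*(-8) = (16 + 0)*(-8) = 16*(-8) = -128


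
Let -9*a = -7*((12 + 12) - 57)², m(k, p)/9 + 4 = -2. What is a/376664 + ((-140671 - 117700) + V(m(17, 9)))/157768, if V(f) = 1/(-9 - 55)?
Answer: -777483445867/475404207616 ≈ -1.6354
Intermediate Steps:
m(k, p) = -54 (m(k, p) = -36 + 9*(-2) = -36 - 18 = -54)
V(f) = -1/64 (V(f) = 1/(-64) = -1/64)
a = 847 (a = -(-7)*((12 + 12) - 57)²/9 = -(-7)*(24 - 57)²/9 = -(-7)*(-33)²/9 = -(-7)*1089/9 = -⅑*(-7623) = 847)
a/376664 + ((-140671 - 117700) + V(m(17, 9)))/157768 = 847/376664 + ((-140671 - 117700) - 1/64)/157768 = 847*(1/376664) + (-258371 - 1/64)*(1/157768) = 847/376664 - 16535745/64*1/157768 = 847/376664 - 16535745/10097152 = -777483445867/475404207616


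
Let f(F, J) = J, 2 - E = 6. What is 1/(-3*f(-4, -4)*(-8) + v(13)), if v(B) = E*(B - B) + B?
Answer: -1/83 ≈ -0.012048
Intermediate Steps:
E = -4 (E = 2 - 1*6 = 2 - 6 = -4)
v(B) = B (v(B) = -4*(B - B) + B = -4*0 + B = 0 + B = B)
1/(-3*f(-4, -4)*(-8) + v(13)) = 1/(-3*(-4)*(-8) + 13) = 1/(12*(-8) + 13) = 1/(-96 + 13) = 1/(-83) = -1/83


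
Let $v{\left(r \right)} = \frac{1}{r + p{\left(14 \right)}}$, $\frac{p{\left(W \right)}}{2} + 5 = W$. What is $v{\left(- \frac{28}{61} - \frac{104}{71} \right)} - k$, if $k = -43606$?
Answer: $\frac{3036115687}{69626} \approx 43606.0$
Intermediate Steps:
$p{\left(W \right)} = -10 + 2 W$
$v{\left(r \right)} = \frac{1}{18 + r}$ ($v{\left(r \right)} = \frac{1}{r + \left(-10 + 2 \cdot 14\right)} = \frac{1}{r + \left(-10 + 28\right)} = \frac{1}{r + 18} = \frac{1}{18 + r}$)
$v{\left(- \frac{28}{61} - \frac{104}{71} \right)} - k = \frac{1}{18 - \left(\frac{28}{61} + \frac{104}{71}\right)} - -43606 = \frac{1}{18 - \frac{8332}{4331}} + 43606 = \frac{1}{\frac{69626}{4331}} + 43606 = \frac{4331}{69626} + 43606 = \frac{3036115687}{69626}$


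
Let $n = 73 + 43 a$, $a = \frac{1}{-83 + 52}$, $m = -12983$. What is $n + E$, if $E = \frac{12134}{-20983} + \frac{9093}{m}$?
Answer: $\frac{593979123209}{8445090959} \approx 70.334$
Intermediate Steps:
$a = - \frac{1}{31}$ ($a = \frac{1}{-31} = - \frac{1}{31} \approx -0.032258$)
$n = \frac{2220}{31}$ ($n = 73 + 43 \left(- \frac{1}{31}\right) = 73 - \frac{43}{31} = \frac{2220}{31} \approx 71.613$)
$E = - \frac{348334141}{272422289}$ ($E = \frac{12134}{-20983} + \frac{9093}{-12983} = 12134 \left(- \frac{1}{20983}\right) + 9093 \left(- \frac{1}{12983}\right) = - \frac{12134}{20983} - \frac{9093}{12983} = - \frac{348334141}{272422289} \approx -1.2787$)
$n + E = \frac{2220}{31} - \frac{348334141}{272422289} = \frac{593979123209}{8445090959}$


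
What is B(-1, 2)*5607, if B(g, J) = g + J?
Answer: 5607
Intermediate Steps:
B(g, J) = J + g
B(-1, 2)*5607 = (2 - 1)*5607 = 1*5607 = 5607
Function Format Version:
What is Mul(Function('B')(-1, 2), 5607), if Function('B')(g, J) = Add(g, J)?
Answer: 5607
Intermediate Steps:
Function('B')(g, J) = Add(J, g)
Mul(Function('B')(-1, 2), 5607) = Mul(Add(2, -1), 5607) = Mul(1, 5607) = 5607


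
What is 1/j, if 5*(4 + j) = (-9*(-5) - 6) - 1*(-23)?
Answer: 5/42 ≈ 0.11905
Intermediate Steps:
j = 42/5 (j = -4 + ((-9*(-5) - 6) - 1*(-23))/5 = -4 + ((45 - 6) + 23)/5 = -4 + (39 + 23)/5 = -4 + (⅕)*62 = -4 + 62/5 = 42/5 ≈ 8.4000)
1/j = 1/(42/5) = 5/42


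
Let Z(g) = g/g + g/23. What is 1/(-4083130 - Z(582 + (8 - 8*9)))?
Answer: -23/93912531 ≈ -2.4491e-7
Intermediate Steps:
Z(g) = 1 + g/23 (Z(g) = 1 + g*(1/23) = 1 + g/23)
1/(-4083130 - Z(582 + (8 - 8*9))) = 1/(-4083130 - (1 + (582 + (8 - 8*9))/23)) = 1/(-4083130 - (1 + (582 + (8 - 72))/23)) = 1/(-4083130 - (1 + (582 - 64)/23)) = 1/(-4083130 - (1 + (1/23)*518)) = 1/(-4083130 - (1 + 518/23)) = 1/(-4083130 - 1*541/23) = 1/(-4083130 - 541/23) = 1/(-93912531/23) = -23/93912531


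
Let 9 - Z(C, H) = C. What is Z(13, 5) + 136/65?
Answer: -124/65 ≈ -1.9077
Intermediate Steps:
Z(C, H) = 9 - C
Z(13, 5) + 136/65 = (9 - 1*13) + 136/65 = (9 - 13) + (1/65)*136 = -4 + 136/65 = -124/65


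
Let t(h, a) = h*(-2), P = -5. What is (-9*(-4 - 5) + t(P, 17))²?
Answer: 8281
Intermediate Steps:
t(h, a) = -2*h
(-9*(-4 - 5) + t(P, 17))² = (-9*(-4 - 5) - 2*(-5))² = (-9*(-9) + 10)² = (81 + 10)² = 91² = 8281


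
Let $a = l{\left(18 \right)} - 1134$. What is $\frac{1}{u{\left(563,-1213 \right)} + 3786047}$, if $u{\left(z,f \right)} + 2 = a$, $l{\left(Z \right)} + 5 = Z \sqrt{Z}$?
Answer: $\frac{1892453}{7162756711502} - \frac{27 \sqrt{2}}{7162756711502} \approx 2.642 \cdot 10^{-7}$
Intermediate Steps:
$l{\left(Z \right)} = -5 + Z^{\frac{3}{2}}$ ($l{\left(Z \right)} = -5 + Z \sqrt{Z} = -5 + Z^{\frac{3}{2}}$)
$a = -1139 + 54 \sqrt{2}$ ($a = \left(-5 + 18^{\frac{3}{2}}\right) - 1134 = \left(-5 + 54 \sqrt{2}\right) - 1134 = -1139 + 54 \sqrt{2} \approx -1062.6$)
$u{\left(z,f \right)} = -1141 + 54 \sqrt{2}$ ($u{\left(z,f \right)} = -2 - \left(1139 - 54 \sqrt{2}\right) = -1141 + 54 \sqrt{2}$)
$\frac{1}{u{\left(563,-1213 \right)} + 3786047} = \frac{1}{\left(-1141 + 54 \sqrt{2}\right) + 3786047} = \frac{1}{3784906 + 54 \sqrt{2}}$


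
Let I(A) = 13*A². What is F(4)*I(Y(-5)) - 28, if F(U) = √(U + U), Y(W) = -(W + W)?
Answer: -28 + 2600*√2 ≈ 3649.0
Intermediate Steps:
Y(W) = -2*W
F(U) = √2*√U (F(U) = √(2*U) = √2*√U)
F(4)*I(Y(-5)) - 28 = (√2*√4)*(13*(-2*(-5))²) - 28 = (√2*2)*(13*10²) - 28 = (2*√2)*(13*100) - 28 = (2*√2)*1300 - 28 = 2600*√2 - 28 = -28 + 2600*√2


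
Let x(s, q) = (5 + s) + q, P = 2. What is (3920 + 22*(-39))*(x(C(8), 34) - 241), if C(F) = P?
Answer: -612400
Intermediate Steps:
C(F) = 2
x(s, q) = 5 + q + s
(3920 + 22*(-39))*(x(C(8), 34) - 241) = (3920 + 22*(-39))*((5 + 34 + 2) - 241) = (3920 - 858)*(41 - 241) = 3062*(-200) = -612400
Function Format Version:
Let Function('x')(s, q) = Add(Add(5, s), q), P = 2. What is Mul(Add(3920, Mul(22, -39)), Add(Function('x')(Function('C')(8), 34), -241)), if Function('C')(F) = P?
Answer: -612400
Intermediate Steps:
Function('C')(F) = 2
Function('x')(s, q) = Add(5, q, s)
Mul(Add(3920, Mul(22, -39)), Add(Function('x')(Function('C')(8), 34), -241)) = Mul(Add(3920, Mul(22, -39)), Add(Add(5, 34, 2), -241)) = Mul(Add(3920, -858), Add(41, -241)) = Mul(3062, -200) = -612400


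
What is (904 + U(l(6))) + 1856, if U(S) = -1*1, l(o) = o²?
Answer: 2759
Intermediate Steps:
U(S) = -1
(904 + U(l(6))) + 1856 = (904 - 1) + 1856 = 903 + 1856 = 2759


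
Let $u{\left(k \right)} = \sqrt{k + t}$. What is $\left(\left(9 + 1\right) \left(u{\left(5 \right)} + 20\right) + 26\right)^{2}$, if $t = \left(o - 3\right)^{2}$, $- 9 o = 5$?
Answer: $\frac{4280056}{81} + \frac{4520 \sqrt{1429}}{9} \approx 71825.0$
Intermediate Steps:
$o = - \frac{5}{9}$ ($o = \left(- \frac{1}{9}\right) 5 = - \frac{5}{9} \approx -0.55556$)
$t = \frac{1024}{81}$ ($t = \left(- \frac{5}{9} - 3\right)^{2} = \left(- \frac{32}{9}\right)^{2} = \frac{1024}{81} \approx 12.642$)
$u{\left(k \right)} = \sqrt{\frac{1024}{81} + k}$ ($u{\left(k \right)} = \sqrt{k + \frac{1024}{81}} = \sqrt{\frac{1024}{81} + k}$)
$\left(\left(9 + 1\right) \left(u{\left(5 \right)} + 20\right) + 26\right)^{2} = \left(\left(9 + 1\right) \left(\frac{\sqrt{1024 + 81 \cdot 5}}{9} + 20\right) + 26\right)^{2} = \left(10 \left(\frac{\sqrt{1024 + 405}}{9} + 20\right) + 26\right)^{2} = \left(10 \left(\frac{\sqrt{1429}}{9} + 20\right) + 26\right)^{2} = \left(10 \left(20 + \frac{\sqrt{1429}}{9}\right) + 26\right)^{2} = \left(\left(200 + \frac{10 \sqrt{1429}}{9}\right) + 26\right)^{2} = \left(226 + \frac{10 \sqrt{1429}}{9}\right)^{2}$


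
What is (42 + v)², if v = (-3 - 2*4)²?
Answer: 26569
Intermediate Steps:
v = 121 (v = (-3 - 8)² = (-11)² = 121)
(42 + v)² = (42 + 121)² = 163² = 26569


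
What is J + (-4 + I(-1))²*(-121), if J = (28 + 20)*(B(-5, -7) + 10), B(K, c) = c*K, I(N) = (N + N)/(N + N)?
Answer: 1071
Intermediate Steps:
I(N) = 1 (I(N) = (2*N)/((2*N)) = (2*N)*(1/(2*N)) = 1)
B(K, c) = K*c
J = 2160 (J = (28 + 20)*(-5*(-7) + 10) = 48*(35 + 10) = 48*45 = 2160)
J + (-4 + I(-1))²*(-121) = 2160 + (-4 + 1)²*(-121) = 2160 + (-3)²*(-121) = 2160 + 9*(-121) = 2160 - 1089 = 1071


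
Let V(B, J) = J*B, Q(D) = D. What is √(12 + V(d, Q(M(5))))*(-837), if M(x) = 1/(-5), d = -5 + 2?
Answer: -2511*√35/5 ≈ -2971.1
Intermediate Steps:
d = -3
M(x) = -⅕
V(B, J) = B*J
√(12 + V(d, Q(M(5))))*(-837) = √(12 - 3*(-⅕))*(-837) = √(12 + ⅗)*(-837) = √(63/5)*(-837) = (3*√35/5)*(-837) = -2511*√35/5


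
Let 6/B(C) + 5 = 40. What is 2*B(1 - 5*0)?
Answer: 12/35 ≈ 0.34286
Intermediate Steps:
B(C) = 6/35 (B(C) = 6/(-5 + 40) = 6/35)
2*B(1 - 5*0) = 2*(6/35) = 12/35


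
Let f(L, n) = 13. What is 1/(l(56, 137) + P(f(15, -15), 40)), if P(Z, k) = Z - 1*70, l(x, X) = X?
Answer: 1/80 ≈ 0.012500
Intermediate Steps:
P(Z, k) = -70 + Z (P(Z, k) = Z - 70 = -70 + Z)
1/(l(56, 137) + P(f(15, -15), 40)) = 1/(137 + (-70 + 13)) = 1/(137 - 57) = 1/80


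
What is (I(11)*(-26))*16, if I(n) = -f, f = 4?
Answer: 1664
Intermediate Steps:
I(n) = -4 (I(n) = -1*4 = -4)
(I(11)*(-26))*16 = -4*(-26)*16 = 104*16 = 1664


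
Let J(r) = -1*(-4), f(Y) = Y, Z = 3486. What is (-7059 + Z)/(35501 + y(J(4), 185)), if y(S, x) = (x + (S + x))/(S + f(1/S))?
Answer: -1191/11863 ≈ -0.10040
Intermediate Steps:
J(r) = 4
y(S, x) = (S + 2*x)/(S + 1/S) (y(S, x) = (x + (S + x))/(S + 1/S) = (S + 2*x)/(S + 1/S))
(-7059 + Z)/(35501 + y(J(4), 185)) = (-7059 + 3486)/(35501 + 4*(4 + 2*185)/(1 + 4**2)) = -3573/(35501 + 4*(4 + 370)/(1 + 16)) = -3573/(35501 + 4*374/17) = -3573/(35501 + 4*(1/17)*374) = -3573/(35501 + 88) = -3573/35589 = -3573*1/35589 = -1191/11863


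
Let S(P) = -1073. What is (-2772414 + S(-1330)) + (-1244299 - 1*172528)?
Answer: -4190314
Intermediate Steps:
(-2772414 + S(-1330)) + (-1244299 - 1*172528) = (-2772414 - 1073) + (-1244299 - 1*172528) = -2773487 + (-1244299 - 172528) = -2773487 - 1416827 = -4190314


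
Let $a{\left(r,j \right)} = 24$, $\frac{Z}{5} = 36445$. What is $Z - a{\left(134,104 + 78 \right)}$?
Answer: $182201$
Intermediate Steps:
$Z = 182225$ ($Z = 5 \cdot 36445 = 182225$)
$Z - a{\left(134,104 + 78 \right)} = 182225 - 24 = 182201$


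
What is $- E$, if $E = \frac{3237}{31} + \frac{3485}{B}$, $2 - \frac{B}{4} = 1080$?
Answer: $- \frac{13849909}{133672} \approx -103.61$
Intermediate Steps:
$B = -4312$ ($B = 8 - 4320 = -4312$)
$E = \frac{13849909}{133672}$ ($E = \frac{3237}{31} + \frac{3485}{-4312} = 3237 \cdot \frac{1}{31} + 3485 \left(- \frac{1}{4312}\right) = \frac{3237}{31} - \frac{3485}{4312} = \frac{13849909}{133672} \approx 103.61$)
$- E = \left(-1\right) \frac{13849909}{133672} = - \frac{13849909}{133672}$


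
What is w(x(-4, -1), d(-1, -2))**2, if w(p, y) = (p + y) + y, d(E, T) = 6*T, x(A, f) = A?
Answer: 784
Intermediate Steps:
w(p, y) = p + 2*y
w(x(-4, -1), d(-1, -2))**2 = (-4 + 2*(6*(-2)))**2 = (-4 + 2*(-12))**2 = (-4 - 24)**2 = (-28)**2 = 784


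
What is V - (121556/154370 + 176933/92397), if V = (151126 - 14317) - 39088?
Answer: 696893913509374/7131662445 ≈ 97718.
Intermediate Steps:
V = 97721 (V = 136809 - 39088 = 97721)
V - (121556/154370 + 176933/92397) = 97721 - (121556/154370 + 176933/92397) = 97721 - (121556*(1/154370) + 176933*(1/92397)) = 97721 - (60778/77185 + 176933/92397) = 97721 - 1*19272278471/7131662445 = 97721 - 19272278471/7131662445 = 696893913509374/7131662445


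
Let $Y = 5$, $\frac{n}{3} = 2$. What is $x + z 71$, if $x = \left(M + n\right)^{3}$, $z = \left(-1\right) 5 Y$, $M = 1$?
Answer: $-1432$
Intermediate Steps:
$n = 6$ ($n = 3 \cdot 2 = 6$)
$z = -25$ ($z = \left(-1\right) 5 \cdot 5 = \left(-5\right) 5 = -25$)
$x = 343$ ($x = \left(1 + 6\right)^{3} = 7^{3} = 343$)
$x + z 71 = 343 - 1775 = -1432$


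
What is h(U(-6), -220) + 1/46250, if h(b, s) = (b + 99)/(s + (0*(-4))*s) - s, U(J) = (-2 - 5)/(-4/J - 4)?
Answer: 446764869/2035000 ≈ 219.54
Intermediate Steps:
U(J) = -7/(-4 - 4/J)
h(b, s) = -s + (99 + b)/s (h(b, s) = (99 + b)/(s + 0*s) - s = (99 + b)/(s + 0) - s = (99 + b)/s - s = -s + (99 + b)/s)
h(U(-6), -220) + 1/46250 = (99 + (7/4)*(-6)/(1 - 6) - 1*(-220)**2)/(-220) + 1/46250 = -(99 + (7/4)*(-6)/(-5) - 1*48400)/220 + 1/46250 = -(99 + (7/4)*(-6)*(-1/5) - 48400)/220 + 1/46250 = -(99 + 21/10 - 48400)/220 + 1/46250 = -1/220*(-482989/10) + 1/46250 = 482989/2200 + 1/46250 = 446764869/2035000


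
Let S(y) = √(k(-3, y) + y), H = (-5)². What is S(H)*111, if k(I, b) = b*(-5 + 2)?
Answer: 555*I*√2 ≈ 784.89*I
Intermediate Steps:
H = 25
k(I, b) = -3*b (k(I, b) = b*(-3) = -3*b)
S(y) = √2*√(-y) (S(y) = √(-3*y + y) = √(-2*y) = √2*√(-y))
S(H)*111 = (√2*√(-1*25))*111 = (√2*√(-25))*111 = (√2*(5*I))*111 = (5*I*√2)*111 = 555*I*√2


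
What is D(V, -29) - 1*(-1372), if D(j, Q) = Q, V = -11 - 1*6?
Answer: 1343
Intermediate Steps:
V = -17 (V = -11 - 6 = -17)
D(V, -29) - 1*(-1372) = -29 - 1*(-1372) = -29 + 1372 = 1343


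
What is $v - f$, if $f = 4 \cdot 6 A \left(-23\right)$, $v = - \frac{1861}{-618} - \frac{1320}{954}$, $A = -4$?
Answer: $- \frac{24089173}{10918} \approx -2206.4$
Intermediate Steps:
$v = \frac{17771}{10918}$ ($v = \left(-1861\right) \left(- \frac{1}{618}\right) - \frac{220}{159} = \frac{1861}{618} - \frac{220}{159} = \frac{17771}{10918} \approx 1.6277$)
$f = 2208$ ($f = 4 \cdot 6 \left(-4\right) \left(-23\right) = 24 \left(-4\right) \left(-23\right) = \left(-96\right) \left(-23\right) = 2208$)
$v - f = \frac{17771}{10918} - 2208 = - \frac{24089173}{10918}$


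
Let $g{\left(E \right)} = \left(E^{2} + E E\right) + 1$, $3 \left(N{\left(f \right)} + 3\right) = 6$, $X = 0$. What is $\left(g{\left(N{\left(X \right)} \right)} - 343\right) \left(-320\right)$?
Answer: $108800$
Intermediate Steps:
$N{\left(f \right)} = -1$ ($N{\left(f \right)} = -3 + \frac{1}{3} \cdot 6 = -3 + 2 = -1$)
$g{\left(E \right)} = 1 + 2 E^{2}$ ($g{\left(E \right)} = \left(E^{2} + E^{2}\right) + 1 = 2 E^{2} + 1 = 1 + 2 E^{2}$)
$\left(g{\left(N{\left(X \right)} \right)} - 343\right) \left(-320\right) = \left(\left(1 + 2 \left(-1\right)^{2}\right) - 343\right) \left(-320\right) = \left(\left(1 + 2 \cdot 1\right) - 343\right) \left(-320\right) = \left(\left(1 + 2\right) - 343\right) \left(-320\right) = \left(3 - 343\right) \left(-320\right) = \left(-340\right) \left(-320\right) = 108800$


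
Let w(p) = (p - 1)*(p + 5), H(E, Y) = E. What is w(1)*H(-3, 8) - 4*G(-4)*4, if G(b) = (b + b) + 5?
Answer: 48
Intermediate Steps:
G(b) = 5 + 2*b (G(b) = 2*b + 5 = 5 + 2*b)
w(p) = (-1 + p)*(5 + p)
w(1)*H(-3, 8) - 4*G(-4)*4 = (-5 + 1**2 + 4*1)*(-3) - 4*(5 + 2*(-4))*4 = (-5 + 1 + 4)*(-3) - 4*(5 - 8)*4 = 0*(-3) - 4*(-3)*4 = 0 + 12*4 = 0 + 48 = 48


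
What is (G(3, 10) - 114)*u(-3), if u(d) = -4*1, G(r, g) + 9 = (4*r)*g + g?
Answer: -28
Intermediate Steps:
G(r, g) = -9 + g + 4*g*r (G(r, g) = -9 + ((4*r)*g + g) = -9 + (4*g*r + g) = -9 + (g + 4*g*r) = -9 + g + 4*g*r)
u(d) = -4
(G(3, 10) - 114)*u(-3) = ((-9 + 10 + 4*10*3) - 114)*(-4) = ((-9 + 10 + 120) - 114)*(-4) = (121 - 114)*(-4) = 7*(-4) = -28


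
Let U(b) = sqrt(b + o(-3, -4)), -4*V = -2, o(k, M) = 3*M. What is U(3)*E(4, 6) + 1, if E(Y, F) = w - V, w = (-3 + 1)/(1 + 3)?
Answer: 1 - 3*I ≈ 1.0 - 3.0*I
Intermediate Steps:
w = -1/2 (w = -2/4 = -2*1/4 = -1/2 ≈ -0.50000)
V = 1/2 (V = -1/4*(-2) = 1/2 ≈ 0.50000)
E(Y, F) = -1 (E(Y, F) = -1/2 - 1*1/2 = -1/2 - 1/2 = -1)
U(b) = sqrt(-12 + b) (U(b) = sqrt(b + 3*(-4)) = sqrt(b - 12) = sqrt(-12 + b))
U(3)*E(4, 6) + 1 = sqrt(-12 + 3)*(-1) + 1 = sqrt(-9)*(-1) + 1 = (3*I)*(-1) + 1 = -3*I + 1 = 1 - 3*I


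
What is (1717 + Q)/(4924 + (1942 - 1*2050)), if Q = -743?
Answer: 487/2408 ≈ 0.20224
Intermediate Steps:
(1717 + Q)/(4924 + (1942 - 1*2050)) = (1717 - 743)/(4924 + (1942 - 1*2050)) = 974/(4924 + (1942 - 2050)) = 974/(4924 - 108) = 974/4816 = 974*(1/4816) = 487/2408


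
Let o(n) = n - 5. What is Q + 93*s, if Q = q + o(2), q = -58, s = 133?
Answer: 12308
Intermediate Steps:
o(n) = -5 + n
Q = -61 (Q = -58 + (-5 + 2) = -58 - 3 = -61)
Q + 93*s = -61 + 93*133 = -61 + 12369 = 12308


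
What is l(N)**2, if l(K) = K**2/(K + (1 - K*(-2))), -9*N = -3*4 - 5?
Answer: 83521/291600 ≈ 0.28642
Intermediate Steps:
N = 17/9 (N = -(-3*4 - 5)/9 = -(-12 - 5)/9 = -1/9*(-17) = 17/9 ≈ 1.8889)
l(K) = K**2/(1 + 3*K) (l(K) = K**2/(K + (1 - (-2)*K)) = K**2/(K + (1 + 2*K)) = K**2/(1 + 3*K))
l(N)**2 = ((17/9)**2/(1 + 3*(17/9)))**2 = (289/(81*(1 + 17/3)))**2 = (289/(81*(20/3)))**2 = ((289/81)*(3/20))**2 = (289/540)**2 = 83521/291600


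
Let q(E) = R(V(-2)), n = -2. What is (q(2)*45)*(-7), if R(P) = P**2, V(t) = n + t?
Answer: -5040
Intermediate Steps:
V(t) = -2 + t
q(E) = 16 (q(E) = (-2 - 2)**2 = (-4)**2 = 16)
(q(2)*45)*(-7) = (16*45)*(-7) = 720*(-7) = -5040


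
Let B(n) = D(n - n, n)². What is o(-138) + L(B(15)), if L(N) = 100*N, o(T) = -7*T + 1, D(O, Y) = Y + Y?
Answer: 90967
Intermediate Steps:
D(O, Y) = 2*Y
o(T) = 1 - 7*T
B(n) = 4*n² (B(n) = (2*n)² = 4*n²)
o(-138) + L(B(15)) = (1 - 7*(-138)) + 100*(4*15²) = (1 + 966) + 100*(4*225) = 967 + 100*900 = 967 + 90000 = 90967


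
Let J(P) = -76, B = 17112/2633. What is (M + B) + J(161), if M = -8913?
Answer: -23650925/2633 ≈ -8982.5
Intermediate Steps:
B = 17112/2633 (B = 17112*(1/2633) = 17112/2633 ≈ 6.4991)
(M + B) + J(161) = (-8913 + 17112/2633) - 76 = -23450817/2633 - 76 = -23650925/2633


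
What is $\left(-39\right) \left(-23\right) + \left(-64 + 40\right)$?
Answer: $873$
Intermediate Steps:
$\left(-39\right) \left(-23\right) + \left(-64 + 40\right) = 897 - 24 = 873$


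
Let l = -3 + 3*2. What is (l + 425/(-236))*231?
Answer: 65373/236 ≈ 277.00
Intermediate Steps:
l = 3 (l = -3 + 6 = 3)
(l + 425/(-236))*231 = (3 + 425/(-236))*231 = (3 + 425*(-1/236))*231 = (3 - 425/236)*231 = (283/236)*231 = 65373/236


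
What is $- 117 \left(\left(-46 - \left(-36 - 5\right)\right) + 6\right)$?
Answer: $-117$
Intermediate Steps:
$- 117 \left(\left(-46 - \left(-36 - 5\right)\right) + 6\right) = - 117 \left(\left(-46 - -41\right) + 6\right) = - 117 \left(\left(-46 + 41\right) + 6\right) = - 117 \left(-5 + 6\right) = \left(-117\right) 1 = -117$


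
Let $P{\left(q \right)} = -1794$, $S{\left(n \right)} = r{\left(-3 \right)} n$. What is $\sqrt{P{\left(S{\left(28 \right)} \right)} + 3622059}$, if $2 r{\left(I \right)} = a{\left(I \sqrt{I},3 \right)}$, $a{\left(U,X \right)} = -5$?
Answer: $\sqrt{3620265} \approx 1902.7$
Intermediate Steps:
$r{\left(I \right)} = - \frac{5}{2}$ ($r{\left(I \right)} = \frac{1}{2} \left(-5\right) = - \frac{5}{2}$)
$S{\left(n \right)} = - \frac{5 n}{2}$
$\sqrt{P{\left(S{\left(28 \right)} \right)} + 3622059} = \sqrt{-1794 + 3622059} = \sqrt{3620265}$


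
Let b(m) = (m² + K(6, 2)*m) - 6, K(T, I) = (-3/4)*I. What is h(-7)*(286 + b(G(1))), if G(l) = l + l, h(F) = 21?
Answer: 5901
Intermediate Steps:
G(l) = 2*l
K(T, I) = -3*I/4 (K(T, I) = (-3*¼)*I = -3*I/4)
b(m) = -6 + m² - 3*m/2 (b(m) = (m² + (-¾*2)*m) - 6 = (m² - 3*m/2) - 6 = -6 + m² - 3*m/2)
h(-7)*(286 + b(G(1))) = 21*(286 + (-6 + (2*1)² - 3)) = 21*(286 + (-6 + 2² - 3/2*2)) = 21*(286 + (-6 + 4 - 3)) = 21*(286 - 5) = 21*281 = 5901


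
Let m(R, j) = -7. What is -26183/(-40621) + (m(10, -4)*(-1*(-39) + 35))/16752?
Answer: 208787969/340241496 ≈ 0.61365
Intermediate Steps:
-26183/(-40621) + (m(10, -4)*(-1*(-39) + 35))/16752 = -26183/(-40621) - 7*(-1*(-39) + 35)/16752 = -26183*(-1/40621) - 7*(39 + 35)*(1/16752) = 26183/40621 - 7*74*(1/16752) = 26183/40621 - 518*1/16752 = 26183/40621 - 259/8376 = 208787969/340241496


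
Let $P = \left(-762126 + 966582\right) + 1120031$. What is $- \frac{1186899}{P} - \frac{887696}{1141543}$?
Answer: $- \frac{2530638057109}{1511958863441} \approx -1.6737$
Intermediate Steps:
$P = 1324487$ ($P = 204456 + 1120031 = 1324487$)
$- \frac{1186899}{P} - \frac{887696}{1141543} = - \frac{1186899}{1324487} - \frac{887696}{1141543} = - \frac{2530638057109}{1511958863441}$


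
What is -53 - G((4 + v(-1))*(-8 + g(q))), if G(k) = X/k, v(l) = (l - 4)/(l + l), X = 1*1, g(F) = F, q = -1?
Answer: -6199/117 ≈ -52.983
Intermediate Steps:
X = 1
v(l) = (-4 + l)/(2*l) (v(l) = (-4 + l)/((2*l)) = (-4 + l)*(1/(2*l)) = (-4 + l)/(2*l))
G(k) = 1/k
-53 - G((4 + v(-1))*(-8 + g(q))) = -53 - 1/((4 + (1/2)*(-4 - 1)/(-1))*(-8 - 1)) = -53 - 1/((4 + (1/2)*(-1)*(-5))*(-9)) = -53 - 1/((4 + 5/2)*(-9)) = -53 - 1/((13/2)*(-9)) = -53 - 1/(-117/2) = -53 - 1*(-2/117) = -53 + 2/117 = -6199/117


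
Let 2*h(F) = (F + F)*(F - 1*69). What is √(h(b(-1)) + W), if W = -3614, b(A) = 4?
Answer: I*√3874 ≈ 62.241*I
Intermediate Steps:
h(F) = F*(-69 + F) (h(F) = ((F + F)*(F - 1*69))/2 = ((2*F)*(F - 69))/2 = ((2*F)*(-69 + F))/2 = (2*F*(-69 + F))/2 = F*(-69 + F))
√(h(b(-1)) + W) = √(4*(-69 + 4) - 3614) = √(4*(-65) - 3614) = √(-260 - 3614) = √(-3874) = I*√3874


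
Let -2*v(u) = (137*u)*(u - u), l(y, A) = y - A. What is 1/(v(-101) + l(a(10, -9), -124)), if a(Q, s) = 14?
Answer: 1/138 ≈ 0.0072464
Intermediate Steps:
v(u) = 0 (v(u) = -137*u*(u - u)/2 = -137*u*0/2 = -½*0 = 0)
1/(v(-101) + l(a(10, -9), -124)) = 1/(0 + (14 - 1*(-124))) = 1/(0 + (14 + 124)) = 1/(0 + 138) = 1/138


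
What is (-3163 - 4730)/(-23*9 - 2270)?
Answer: 7893/2477 ≈ 3.1865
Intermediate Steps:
(-3163 - 4730)/(-23*9 - 2270) = -7893/(-207 - 2270) = -7893/(-2477) = -7893*(-1/2477) = 7893/2477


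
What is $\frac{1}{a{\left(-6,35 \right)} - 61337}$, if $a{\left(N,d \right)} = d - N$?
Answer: $- \frac{1}{61296} \approx -1.6314 \cdot 10^{-5}$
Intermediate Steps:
$\frac{1}{a{\left(-6,35 \right)} - 61337} = \frac{1}{\left(35 - -6\right) - 61337} = \frac{1}{\left(35 + 6\right) - 61337} = \frac{1}{41 - 61337} = \frac{1}{-61296} = - \frac{1}{61296}$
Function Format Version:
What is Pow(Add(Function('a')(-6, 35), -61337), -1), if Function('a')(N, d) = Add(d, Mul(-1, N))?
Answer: Rational(-1, 61296) ≈ -1.6314e-5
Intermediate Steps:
Pow(Add(Function('a')(-6, 35), -61337), -1) = Pow(Add(Add(35, Mul(-1, -6)), -61337), -1) = Pow(Add(Add(35, 6), -61337), -1) = Pow(Add(41, -61337), -1) = Pow(-61296, -1) = Rational(-1, 61296)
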